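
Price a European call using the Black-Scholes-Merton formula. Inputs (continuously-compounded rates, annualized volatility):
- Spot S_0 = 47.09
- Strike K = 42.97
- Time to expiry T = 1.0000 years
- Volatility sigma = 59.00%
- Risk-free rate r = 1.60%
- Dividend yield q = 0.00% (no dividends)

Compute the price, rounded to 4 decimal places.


Answer: Price = 12.9358

Derivation:
d1 = (ln(S/K) + (r - q + 0.5*sigma^2) * T) / (sigma * sqrt(T)) = 0.47730249
d2 = d1 - sigma * sqrt(T) = -0.11269751
exp(-rT) = 0.98412732; exp(-qT) = 1.00000000
C = S_0 * exp(-qT) * N(d1) - K * exp(-rT) * N(d2)
N(d1) = 0.68342663; N(d2) = 0.45513519
C = 47.0900 * 1.00000000 * 0.68342663 - 42.9700 * 0.98412732 * 0.45513519 = 12.9358


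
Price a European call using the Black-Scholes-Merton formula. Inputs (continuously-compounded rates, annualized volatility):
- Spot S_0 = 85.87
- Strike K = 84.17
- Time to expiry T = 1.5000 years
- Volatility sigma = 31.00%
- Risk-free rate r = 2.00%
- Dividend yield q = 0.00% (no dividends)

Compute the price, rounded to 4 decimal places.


Answer: Price = 14.8152

Derivation:
d1 = (ln(S/K) + (r - q + 0.5*sigma^2) * T) / (sigma * sqrt(T)) = 0.32151782
d2 = d1 - sigma * sqrt(T) = -0.05815310
exp(-rT) = 0.97044553; exp(-qT) = 1.00000000
C = S_0 * exp(-qT) * N(d1) - K * exp(-rT) * N(d2)
N(d1) = 0.62609099; N(d2) = 0.47681334
C = 85.8700 * 1.00000000 * 0.62609099 - 84.1700 * 0.97044553 * 0.47681334 = 14.8152


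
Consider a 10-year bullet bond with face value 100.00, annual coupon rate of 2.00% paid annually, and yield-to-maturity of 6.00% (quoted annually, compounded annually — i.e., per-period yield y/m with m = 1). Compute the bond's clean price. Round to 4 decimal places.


Coupon per period c = face * coupon_rate / m = 2.000000
Periods per year m = 1; per-period yield y/m = 0.060000
Number of cashflows N = 10
Cashflows (t years, CF_t, discount factor 1/(1+y/m)^(m*t), PV):
  t = 1.0000: CF_t = 2.000000, DF = 0.943396, PV = 1.886792
  t = 2.0000: CF_t = 2.000000, DF = 0.889996, PV = 1.779993
  t = 3.0000: CF_t = 2.000000, DF = 0.839619, PV = 1.679239
  t = 4.0000: CF_t = 2.000000, DF = 0.792094, PV = 1.584187
  t = 5.0000: CF_t = 2.000000, DF = 0.747258, PV = 1.494516
  t = 6.0000: CF_t = 2.000000, DF = 0.704961, PV = 1.409921
  t = 7.0000: CF_t = 2.000000, DF = 0.665057, PV = 1.330114
  t = 8.0000: CF_t = 2.000000, DF = 0.627412, PV = 1.254825
  t = 9.0000: CF_t = 2.000000, DF = 0.591898, PV = 1.183797
  t = 10.0000: CF_t = 102.000000, DF = 0.558395, PV = 56.956267
Price P = sum_t PV_t = 70.559652

Answer: Price = 70.5597


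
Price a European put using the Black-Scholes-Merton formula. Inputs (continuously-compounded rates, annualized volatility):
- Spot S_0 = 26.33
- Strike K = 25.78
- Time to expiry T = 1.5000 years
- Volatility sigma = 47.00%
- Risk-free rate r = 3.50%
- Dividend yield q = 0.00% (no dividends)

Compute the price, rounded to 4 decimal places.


d1 = (ln(S/K) + (r - q + 0.5*sigma^2) * T) / (sigma * sqrt(T)) = 0.41569227
d2 = d1 - sigma * sqrt(T) = -0.15993782
exp(-rT) = 0.94885432; exp(-qT) = 1.00000000
P = K * exp(-rT) * N(-d2) - S_0 * exp(-qT) * N(-d1)
N(-d1) = 0.33881760; N(-d2) = 0.56353497
P = 25.7800 * 0.94885432 * 0.56353497 - 26.3300 * 1.00000000 * 0.33881760 = 4.8638

Answer: Price = 4.8638


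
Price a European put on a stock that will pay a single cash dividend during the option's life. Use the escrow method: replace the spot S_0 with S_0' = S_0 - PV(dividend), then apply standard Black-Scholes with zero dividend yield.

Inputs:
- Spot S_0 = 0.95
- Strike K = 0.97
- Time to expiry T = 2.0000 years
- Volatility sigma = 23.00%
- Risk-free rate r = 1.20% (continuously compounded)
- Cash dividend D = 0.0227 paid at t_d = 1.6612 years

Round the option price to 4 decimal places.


PV(D) = D * exp(-r * t_d) = 0.0227 * 0.98026298 = 0.02225197
S_0' = S_0 - PV(D) = 0.9500 - 0.02225197 = 0.92774803
d1 = (ln(S_0'/K) + (r + sigma^2/2)*T) / (sigma*sqrt(T)) = 0.09949947
d2 = d1 - sigma*sqrt(T) = -0.22576965
exp(-rT) = 0.97628571
N(-d1) = 0.46037085; N(-d2) = 0.58930971
P = K * exp(-rT) * N(-d2) - S_0' * N(-d1) = 0.9700 * 0.97628571 * 0.58930971 - 0.92774803 * 0.46037085 = 0.1310

Answer: Price = 0.1310


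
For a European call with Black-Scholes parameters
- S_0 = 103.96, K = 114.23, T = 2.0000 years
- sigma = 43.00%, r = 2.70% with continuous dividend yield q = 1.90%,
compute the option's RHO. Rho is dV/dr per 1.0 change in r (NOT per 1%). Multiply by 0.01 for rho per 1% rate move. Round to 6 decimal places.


d1 = 0.1754484035; d2 = -0.4326634283
phi(d1) = 0.3928491416; exp(-qT) = 0.9627129409; exp(-rT) = 0.9474321065
N(d2) = 0.3326296511
Rho = K*T*exp(-rT)*N(d2) = 114.2300 * 2.0000 * 0.9474321065 * 0.3326296511 = 71.997801

Answer: Rho = 71.997801


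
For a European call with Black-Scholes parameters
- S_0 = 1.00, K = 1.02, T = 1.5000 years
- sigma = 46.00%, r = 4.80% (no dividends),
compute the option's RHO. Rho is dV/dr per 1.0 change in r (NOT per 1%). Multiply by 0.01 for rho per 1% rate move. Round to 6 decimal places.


Answer: Rho = 0.605121

Derivation:
d1 = 0.3743412690; d2 = -0.1890413718
phi(d1) = 0.3719468817; exp(-qT) = 1.0000000000; exp(-rT) = 0.9305308958
N(d2) = 0.4250301957
Rho = K*T*exp(-rT)*N(d2) = 1.0200 * 1.5000 * 0.9305308958 * 0.4250301957 = 0.605121


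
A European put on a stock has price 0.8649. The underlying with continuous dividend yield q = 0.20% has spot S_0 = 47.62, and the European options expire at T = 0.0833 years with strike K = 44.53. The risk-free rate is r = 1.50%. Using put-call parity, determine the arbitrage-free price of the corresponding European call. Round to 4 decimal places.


Answer: Call price = 4.0026

Derivation:
Put-call parity: C - P = S_0 * exp(-qT) - K * exp(-rT).
S_0 * exp(-qT) = 47.6200 * 0.99983341 = 47.61206717
K * exp(-rT) = 44.5300 * 0.99875128 = 44.47439451
C = P + S*exp(-qT) - K*exp(-rT)
C = 0.8649 + 47.61206717 - 44.47439451 = 4.0026


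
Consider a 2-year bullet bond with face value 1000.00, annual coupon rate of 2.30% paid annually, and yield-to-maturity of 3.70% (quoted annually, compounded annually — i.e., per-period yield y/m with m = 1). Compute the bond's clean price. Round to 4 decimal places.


Answer: Price = 973.4807

Derivation:
Coupon per period c = face * coupon_rate / m = 23.000000
Periods per year m = 1; per-period yield y/m = 0.037000
Number of cashflows N = 2
Cashflows (t years, CF_t, discount factor 1/(1+y/m)^(m*t), PV):
  t = 1.0000: CF_t = 23.000000, DF = 0.964320, PV = 22.179364
  t = 2.0000: CF_t = 1023.000000, DF = 0.929913, PV = 951.301367
Price P = sum_t PV_t = 973.480731


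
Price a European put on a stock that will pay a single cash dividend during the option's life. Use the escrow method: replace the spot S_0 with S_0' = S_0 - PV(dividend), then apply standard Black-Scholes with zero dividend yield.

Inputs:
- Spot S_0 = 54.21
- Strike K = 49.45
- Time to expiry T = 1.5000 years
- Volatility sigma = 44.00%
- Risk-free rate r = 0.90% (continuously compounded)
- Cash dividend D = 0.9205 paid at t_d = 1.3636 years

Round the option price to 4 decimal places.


PV(D) = D * exp(-r * t_d) = 0.9205 * 0.98780260 = 0.90927229
S_0' = S_0 - PV(D) = 54.2100 - 0.90927229 = 53.30072771
d1 = (ln(S_0'/K) + (r + sigma^2/2)*T) / (sigma*sqrt(T)) = 0.43364862
d2 = d1 - sigma*sqrt(T) = -0.10523912
exp(-rT) = 0.98659072
N(-d1) = 0.33227181; N(-d2) = 0.54190697
P = K * exp(-rT) * N(-d2) - S_0' * N(-d1) = 49.4500 * 0.98659072 * 0.54190697 - 53.30072771 * 0.33227181 = 8.7276

Answer: Price = 8.7276


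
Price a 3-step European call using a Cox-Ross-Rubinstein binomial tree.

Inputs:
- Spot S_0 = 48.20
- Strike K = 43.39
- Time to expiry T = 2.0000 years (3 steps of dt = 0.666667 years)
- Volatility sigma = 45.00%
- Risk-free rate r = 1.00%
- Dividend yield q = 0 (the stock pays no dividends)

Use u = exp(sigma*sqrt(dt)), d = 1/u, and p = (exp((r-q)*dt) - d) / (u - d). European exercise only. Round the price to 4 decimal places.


Answer: Price = V(0,0) = 15.1262

Derivation:
dt = T/N = 0.666667
u = exp(sigma*sqrt(dt)) = 1.444009; d = 1/u = 0.692516
p = (exp((r-q)*dt) - d) / (u - d) = 0.418065
Discount per step: exp(-r*dt) = 0.993356
Stock lattice S(k, i) with i counting down-moves:
  k=0: S(0,0) = 48.2000
  k=1: S(1,0) = 69.6012; S(1,1) = 33.3793
  k=2: S(2,0) = 100.5048; S(2,1) = 48.2000; S(2,2) = 23.1157
  k=3: S(3,0) = 145.1299; S(3,1) = 69.6012; S(3,2) = 33.3793; S(3,3) = 16.0080
Terminal payoffs V(N, i) = max(S_T - K, 0):
  V(3,0) = 101.739929; V(3,1) = 26.211247; V(3,2) = 0.000000; V(3,3) = 0.000000
Backward induction: V(k, i) = exp(-r*dt) * [p * V(k+1, i) + (1-p) * V(k+1, i+1)].
  V(2,0) = exp(-r*dt) * [p*101.739929 + (1-p)*26.211247] = 57.403150
  V(2,1) = exp(-r*dt) * [p*26.211247 + (1-p)*0.000000] = 10.885185
  V(2,2) = exp(-r*dt) * [p*0.000000 + (1-p)*0.000000] = 0.000000
  V(1,0) = exp(-r*dt) * [p*57.403150 + (1-p)*10.885185] = 30.131155
  V(1,1) = exp(-r*dt) * [p*10.885185 + (1-p)*0.000000] = 4.520473
  V(0,0) = exp(-r*dt) * [p*30.131155 + (1-p)*4.520473] = 15.126215


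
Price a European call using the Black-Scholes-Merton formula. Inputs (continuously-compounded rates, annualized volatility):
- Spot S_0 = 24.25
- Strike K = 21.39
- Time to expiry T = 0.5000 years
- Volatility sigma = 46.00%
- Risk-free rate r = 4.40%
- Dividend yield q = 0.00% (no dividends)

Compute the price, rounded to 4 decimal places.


Answer: Price = 4.8726

Derivation:
d1 = (ln(S/K) + (r - q + 0.5*sigma^2) * T) / (sigma * sqrt(T)) = 0.61608398
d2 = d1 - sigma * sqrt(T) = 0.29081486
exp(-rT) = 0.97824024; exp(-qT) = 1.00000000
C = S_0 * exp(-qT) * N(d1) - K * exp(-rT) * N(d2)
N(d1) = 0.73108045; N(d2) = 0.61440354
C = 24.2500 * 1.00000000 * 0.73108045 - 21.3900 * 0.97824024 * 0.61440354 = 4.8726


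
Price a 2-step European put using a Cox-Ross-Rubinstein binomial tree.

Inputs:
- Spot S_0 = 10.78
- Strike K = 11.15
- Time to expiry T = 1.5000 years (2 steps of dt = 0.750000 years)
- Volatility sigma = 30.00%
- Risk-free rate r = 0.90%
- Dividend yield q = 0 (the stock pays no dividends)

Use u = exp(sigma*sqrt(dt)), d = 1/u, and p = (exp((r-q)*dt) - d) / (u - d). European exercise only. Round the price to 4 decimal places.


Answer: Price = V(0,0) = 1.6035

Derivation:
dt = T/N = 0.750000
u = exp(sigma*sqrt(dt)) = 1.296681; d = 1/u = 0.771200
p = (exp((r-q)*dt) - d) / (u - d) = 0.448300
Discount per step: exp(-r*dt) = 0.993273
Stock lattice S(k, i) with i counting down-moves:
  k=0: S(0,0) = 10.7800
  k=1: S(1,0) = 13.9782; S(1,1) = 8.3135
  k=2: S(2,0) = 18.1253; S(2,1) = 10.7800; S(2,2) = 6.4114
Terminal payoffs V(N, i) = max(K - S_T, 0):
  V(2,0) = 0.000000; V(2,1) = 0.370000; V(2,2) = 4.738602
Backward induction: V(k, i) = exp(-r*dt) * [p * V(k+1, i) + (1-p) * V(k+1, i+1)].
  V(1,0) = exp(-r*dt) * [p*0.000000 + (1-p)*0.370000] = 0.202756
  V(1,1) = exp(-r*dt) * [p*0.370000 + (1-p)*4.738602] = 2.761456
  V(0,0) = exp(-r*dt) * [p*0.202756 + (1-p)*2.761456] = 1.603531


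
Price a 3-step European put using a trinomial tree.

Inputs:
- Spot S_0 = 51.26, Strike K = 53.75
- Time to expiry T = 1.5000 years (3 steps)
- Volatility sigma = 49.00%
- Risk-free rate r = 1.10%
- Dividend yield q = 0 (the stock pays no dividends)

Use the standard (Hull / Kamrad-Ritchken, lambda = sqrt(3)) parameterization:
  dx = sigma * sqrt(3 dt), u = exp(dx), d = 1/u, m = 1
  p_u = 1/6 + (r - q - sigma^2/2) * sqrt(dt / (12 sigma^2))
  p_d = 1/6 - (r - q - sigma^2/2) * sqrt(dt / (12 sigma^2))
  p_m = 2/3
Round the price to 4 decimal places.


Answer: Price = V(0,0) = 12.3326

Derivation:
dt = T/N = 0.500000; dx = sigma*sqrt(3*dt) = 0.600125
u = exp(dx) = 1.822347; d = 1/u = 0.548743
p_u = 0.121239, p_m = 0.666667, p_d = 0.212095
Discount per step: exp(-r*dt) = 0.994515
Stock lattice S(k, j) with j the centered position index:
  k=0: S(0,+0) = 51.2600
  k=1: S(1,-1) = 28.1286; S(1,+0) = 51.2600; S(1,+1) = 93.4135
  k=2: S(2,-2) = 15.4354; S(2,-1) = 28.1286; S(2,+0) = 51.2600; S(2,+1) = 93.4135; S(2,+2) = 170.2317
  k=3: S(3,-3) = 8.4700; S(3,-2) = 15.4354; S(3,-1) = 28.1286; S(3,+0) = 51.2600; S(3,+1) = 93.4135; S(3,+2) = 170.2317; S(3,+3) = 310.2212
Terminal payoffs V(N, j) = max(K - S_T, 0):
  V(3,-3) = 45.279956; V(3,-2) = 38.314644; V(3,-1) = 25.621431; V(3,+0) = 2.490000; V(3,+1) = 0.000000; V(3,+2) = 0.000000; V(3,+3) = 0.000000
Backward induction: V(k, j) = exp(-r*dt) * [p_u * V(k+1, j+1) + p_m * V(k+1, j) + p_d * V(k+1, j-1)]
  V(2,-2) = exp(-r*dt) * [p_u*25.621431 + p_m*38.314644 + p_d*45.279956] = 38.043228
  V(2,-1) = exp(-r*dt) * [p_u*2.490000 + p_m*25.621431 + p_d*38.314644] = 25.369256
  V(2,+0) = exp(-r*dt) * [p_u*0.000000 + p_m*2.490000 + p_d*25.621431] = 7.055259
  V(2,+1) = exp(-r*dt) * [p_u*0.000000 + p_m*0.000000 + p_d*2.490000] = 0.525219
  V(2,+2) = exp(-r*dt) * [p_u*0.000000 + p_m*0.000000 + p_d*0.000000] = 0.000000
  V(1,-1) = exp(-r*dt) * [p_u*7.055259 + p_m*25.369256 + p_d*38.043228] = 25.695261
  V(1,+0) = exp(-r*dt) * [p_u*0.525219 + p_m*7.055259 + p_d*25.369256] = 10.092208
  V(1,+1) = exp(-r*dt) * [p_u*0.000000 + p_m*0.525219 + p_d*7.055259] = 1.836401
  V(0,+0) = exp(-r*dt) * [p_u*1.836401 + p_m*10.092208 + p_d*25.695261] = 12.332594


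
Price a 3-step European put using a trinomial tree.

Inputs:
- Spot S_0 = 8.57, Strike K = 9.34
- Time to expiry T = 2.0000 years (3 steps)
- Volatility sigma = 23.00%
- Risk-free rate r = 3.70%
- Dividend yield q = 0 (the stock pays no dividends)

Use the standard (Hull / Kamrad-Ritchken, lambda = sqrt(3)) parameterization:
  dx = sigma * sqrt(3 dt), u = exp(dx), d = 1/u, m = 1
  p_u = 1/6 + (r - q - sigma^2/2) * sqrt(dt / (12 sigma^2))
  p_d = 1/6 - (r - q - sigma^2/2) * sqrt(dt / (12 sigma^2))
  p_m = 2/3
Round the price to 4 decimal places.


dt = T/N = 0.666667; dx = sigma*sqrt(3*dt) = 0.325269
u = exp(dx) = 1.384403; d = 1/u = 0.722333
p_u = 0.177478, p_m = 0.666667, p_d = 0.155855
Discount per step: exp(-r*dt) = 0.975635
Stock lattice S(k, j) with j the centered position index:
  k=0: S(0,+0) = 8.5700
  k=1: S(1,-1) = 6.1904; S(1,+0) = 8.5700; S(1,+1) = 11.8643
  k=2: S(2,-2) = 4.4715; S(2,-1) = 6.1904; S(2,+0) = 8.5700; S(2,+1) = 11.8643; S(2,+2) = 16.4250
  k=3: S(3,-3) = 3.2299; S(3,-2) = 4.4715; S(3,-1) = 6.1904; S(3,+0) = 8.5700; S(3,+1) = 11.8643; S(3,+2) = 16.4250; S(3,+3) = 22.7389
Terminal payoffs V(N, j) = max(K - S_T, 0):
  V(3,-3) = 6.110070; V(3,-2) = 4.868475; V(3,-1) = 3.149607; V(3,+0) = 0.770000; V(3,+1) = 0.000000; V(3,+2) = 0.000000; V(3,+3) = 0.000000
Backward induction: V(k, j) = exp(-r*dt) * [p_u * V(k+1, j+1) + p_m * V(k+1, j) + p_d * V(k+1, j-1)]
  V(2,-2) = exp(-r*dt) * [p_u*3.149607 + p_m*4.868475 + p_d*6.110070] = 4.641020
  V(2,-1) = exp(-r*dt) * [p_u*0.770000 + p_m*3.149607 + p_d*4.868475] = 2.922196
  V(2,+0) = exp(-r*dt) * [p_u*0.000000 + p_m*0.770000 + p_d*3.149607] = 0.979748
  V(2,+1) = exp(-r*dt) * [p_u*0.000000 + p_m*0.000000 + p_d*0.770000] = 0.117084
  V(2,+2) = exp(-r*dt) * [p_u*0.000000 + p_m*0.000000 + p_d*0.000000] = 0.000000
  V(1,-1) = exp(-r*dt) * [p_u*0.979748 + p_m*2.922196 + p_d*4.641020] = 2.776015
  V(1,+0) = exp(-r*dt) * [p_u*0.117084 + p_m*0.979748 + p_d*2.922196] = 1.101867
  V(1,+1) = exp(-r*dt) * [p_u*0.000000 + p_m*0.117084 + p_d*0.979748] = 0.225133
  V(0,+0) = exp(-r*dt) * [p_u*0.225133 + p_m*1.101867 + p_d*2.776015] = 1.177777

Answer: Price = V(0,0) = 1.1778


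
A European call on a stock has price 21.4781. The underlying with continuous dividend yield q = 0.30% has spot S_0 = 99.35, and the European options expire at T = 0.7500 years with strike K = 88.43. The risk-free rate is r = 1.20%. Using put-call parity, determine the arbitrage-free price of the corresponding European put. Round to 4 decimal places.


Put-call parity: C - P = S_0 * exp(-qT) - K * exp(-rT).
S_0 * exp(-qT) = 99.3500 * 0.99775253 = 99.12671379
K * exp(-rT) = 88.4300 * 0.99104038 = 87.63770069
P = C - S*exp(-qT) + K*exp(-rT)
P = 21.4781 - 99.12671379 + 87.63770069 = 9.9891

Answer: Put price = 9.9891


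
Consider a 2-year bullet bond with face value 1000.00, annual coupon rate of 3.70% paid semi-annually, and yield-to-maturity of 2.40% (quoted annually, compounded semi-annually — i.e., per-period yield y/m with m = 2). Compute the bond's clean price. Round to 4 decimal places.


Coupon per period c = face * coupon_rate / m = 18.500000
Periods per year m = 2; per-period yield y/m = 0.012000
Number of cashflows N = 4
Cashflows (t years, CF_t, discount factor 1/(1+y/m)^(m*t), PV):
  t = 0.5000: CF_t = 18.500000, DF = 0.988142, PV = 18.280632
  t = 1.0000: CF_t = 18.500000, DF = 0.976425, PV = 18.063866
  t = 1.5000: CF_t = 18.500000, DF = 0.964847, PV = 17.849670
  t = 2.0000: CF_t = 1018.500000, DF = 0.953406, PV = 971.044166
Price P = sum_t PV_t = 1025.238334

Answer: Price = 1025.2383


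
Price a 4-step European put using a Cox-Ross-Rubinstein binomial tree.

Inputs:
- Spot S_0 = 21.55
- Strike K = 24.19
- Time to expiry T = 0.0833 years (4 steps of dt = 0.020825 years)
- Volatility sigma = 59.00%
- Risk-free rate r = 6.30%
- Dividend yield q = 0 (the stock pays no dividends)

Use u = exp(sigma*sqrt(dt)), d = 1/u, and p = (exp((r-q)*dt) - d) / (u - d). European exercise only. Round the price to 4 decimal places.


dt = T/N = 0.020825
u = exp(sigma*sqrt(dt)) = 1.088872; d = 1/u = 0.918382
p = (exp((r-q)*dt) - d) / (u - d) = 0.486428
Discount per step: exp(-r*dt) = 0.998689
Stock lattice S(k, i) with i counting down-moves:
  k=0: S(0,0) = 21.5500
  k=1: S(1,0) = 23.4652; S(1,1) = 19.7911
  k=2: S(2,0) = 25.5506; S(2,1) = 21.5500; S(2,2) = 18.1758
  k=3: S(3,0) = 27.8213; S(3,1) = 23.4652; S(3,2) = 19.7911; S(3,3) = 16.6923
  k=4: S(4,0) = 30.2938; S(4,1) = 25.5506; S(4,2) = 21.5500; S(4,3) = 18.1758; S(4,4) = 15.3299
Terminal payoffs V(N, i) = max(K - S_T, 0):
  V(4,0) = 0.000000; V(4,1) = 0.000000; V(4,2) = 2.640000; V(4,3) = 6.014191; V(4,4) = 8.860067
Backward induction: V(k, i) = exp(-r*dt) * [p * V(k+1, i) + (1-p) * V(k+1, i+1)].
  V(3,0) = exp(-r*dt) * [p*0.000000 + (1-p)*0.000000] = 0.000000
  V(3,1) = exp(-r*dt) * [p*0.000000 + (1-p)*2.640000] = 1.354053
  V(3,2) = exp(-r*dt) * [p*2.640000 + (1-p)*6.014191] = 4.367158
  V(3,3) = exp(-r*dt) * [p*6.014191 + (1-p)*8.860067] = 7.465953
  V(2,0) = exp(-r*dt) * [p*0.000000 + (1-p)*1.354053] = 0.694493
  V(2,1) = exp(-r*dt) * [p*1.354053 + (1-p)*4.367158] = 2.897696
  V(2,2) = exp(-r*dt) * [p*4.367158 + (1-p)*7.465953] = 5.950800
  V(1,0) = exp(-r*dt) * [p*0.694493 + (1-p)*2.897696] = 1.823603
  V(1,1) = exp(-r*dt) * [p*2.897696 + (1-p)*5.950800] = 4.459831
  V(0,0) = exp(-r*dt) * [p*1.823603 + (1-p)*4.459831] = 3.173331

Answer: Price = V(0,0) = 3.1733


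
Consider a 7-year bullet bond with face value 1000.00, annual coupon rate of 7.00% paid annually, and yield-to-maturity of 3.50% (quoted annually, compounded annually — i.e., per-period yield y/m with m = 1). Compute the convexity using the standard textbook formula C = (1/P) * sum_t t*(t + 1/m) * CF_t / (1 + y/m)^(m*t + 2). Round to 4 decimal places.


Coupon per period c = face * coupon_rate / m = 70.000000
Periods per year m = 1; per-period yield y/m = 0.035000
Number of cashflows N = 7
Cashflows (t years, CF_t, discount factor 1/(1+y/m)^(m*t), PV):
  t = 1.0000: CF_t = 70.000000, DF = 0.966184, PV = 67.632850
  t = 2.0000: CF_t = 70.000000, DF = 0.933511, PV = 65.345749
  t = 3.0000: CF_t = 70.000000, DF = 0.901943, PV = 63.135989
  t = 4.0000: CF_t = 70.000000, DF = 0.871442, PV = 61.000956
  t = 5.0000: CF_t = 70.000000, DF = 0.841973, PV = 58.938122
  t = 6.0000: CF_t = 70.000000, DF = 0.813501, PV = 56.945045
  t = 7.0000: CF_t = 1070.000000, DF = 0.785991, PV = 841.010328
Price P = sum_t PV_t = 1214.009039
Convexity numerator sum_t t*(t + 1/m) * CF_t / (1+y/m)^(m*t + 2):
  t = 1.0000: term = 126.271979
  t = 2.0000: term = 366.005736
  t = 3.0000: term = 707.257460
  t = 4.0000: term = 1138.900902
  t = 5.0000: term = 1650.581017
  t = 6.0000: term = 2232.669975
  t = 7.0000: term = 43965.159854
Convexity = (1/P) * sum = 50186.846923 / 1214.009039 = 41.339764

Answer: Convexity = 41.3398


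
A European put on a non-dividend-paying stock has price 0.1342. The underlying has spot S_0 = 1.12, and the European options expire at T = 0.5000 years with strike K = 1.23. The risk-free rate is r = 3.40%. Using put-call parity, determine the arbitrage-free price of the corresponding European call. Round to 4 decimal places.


Put-call parity: C - P = S_0 * exp(-qT) - K * exp(-rT).
S_0 * exp(-qT) = 1.1200 * 1.00000000 = 1.12000000
K * exp(-rT) = 1.2300 * 0.98314368 = 1.20926673
C = P + S*exp(-qT) - K*exp(-rT)
C = 0.1342 + 1.12000000 - 1.20926673 = 0.0449

Answer: Call price = 0.0449


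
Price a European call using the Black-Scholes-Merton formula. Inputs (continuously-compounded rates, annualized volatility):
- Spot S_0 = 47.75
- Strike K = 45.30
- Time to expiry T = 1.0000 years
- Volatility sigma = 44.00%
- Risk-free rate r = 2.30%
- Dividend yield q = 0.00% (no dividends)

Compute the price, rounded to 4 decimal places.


d1 = (ln(S/K) + (r - q + 0.5*sigma^2) * T) / (sigma * sqrt(T)) = 0.39198190
d2 = d1 - sigma * sqrt(T) = -0.04801810
exp(-rT) = 0.97726248; exp(-qT) = 1.00000000
C = S_0 * exp(-qT) * N(d1) - K * exp(-rT) * N(d2)
N(d1) = 0.65246420; N(d2) = 0.48085091
C = 47.7500 * 1.00000000 * 0.65246420 - 45.3000 * 0.97726248 * 0.48085091 = 9.8679

Answer: Price = 9.8679


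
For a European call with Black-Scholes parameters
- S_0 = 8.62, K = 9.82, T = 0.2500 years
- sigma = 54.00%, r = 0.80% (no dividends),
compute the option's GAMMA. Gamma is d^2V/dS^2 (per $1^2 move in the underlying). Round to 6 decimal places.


Answer: Gamma = 0.161767

Derivation:
d1 = -0.3403186581; d2 = -0.6103186581
phi(d1) = 0.3764963495; exp(-qT) = 1.0000000000; exp(-rT) = 0.9980019987
Gamma = exp(-qT) * phi(d1) / (S * sigma * sqrt(T)) = 1.0000000000 * 0.3764963495 / (8.6200 * 0.5400 * 0.5000000000) = 0.161767


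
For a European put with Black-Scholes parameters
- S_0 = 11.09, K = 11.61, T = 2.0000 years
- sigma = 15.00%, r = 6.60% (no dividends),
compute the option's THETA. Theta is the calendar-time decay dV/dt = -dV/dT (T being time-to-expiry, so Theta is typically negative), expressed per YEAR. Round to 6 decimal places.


Answer: Theta = 0.050753

Derivation:
d1 = 0.5123083177; d2 = 0.3001762834
phi(d1) = 0.3498788108; exp(-qT) = 1.0000000000; exp(-rT) = 0.8763409951
Theta = -S*exp(-qT)*phi(d1)*sigma/(2*sqrt(T)) + r*K*exp(-rT)*N(-d2) - q*S*exp(-qT)*N(-d1)
N(-d1) = 0.3042176224; N(-d2) = 0.3820213473; sqrt(T) = 1.4142135624
Term 1 = -11.0900 * 1.0000000000 * 0.3498788108 * 0.1500 / (2 * 1.4142135624) = -0.2057763471
Term 2 = 0.0660 * 11.6100 * 0.8763409951 * 0.3820213473 = 0.2565292643
Term 3 = 0 (no dividend yield, q = 0)
Theta = -0.2057763471 + (0.2565292643) + (0.0000000000) = 0.050753


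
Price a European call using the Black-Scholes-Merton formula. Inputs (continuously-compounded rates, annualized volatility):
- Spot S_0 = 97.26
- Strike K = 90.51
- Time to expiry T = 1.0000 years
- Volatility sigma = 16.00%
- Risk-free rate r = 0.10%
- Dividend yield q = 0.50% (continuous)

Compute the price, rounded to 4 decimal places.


d1 = (ln(S/K) + (r - q + 0.5*sigma^2) * T) / (sigma * sqrt(T)) = 0.50454664
d2 = d1 - sigma * sqrt(T) = 0.34454664
exp(-rT) = 0.99900050; exp(-qT) = 0.99501248
C = S_0 * exp(-qT) * N(d1) - K * exp(-rT) * N(d2)
N(d1) = 0.69306135; N(d2) = 0.63478239
C = 97.2600 * 0.99501248 * 0.69306135 - 90.5100 * 0.99900050 * 0.63478239 = 9.6742

Answer: Price = 9.6742


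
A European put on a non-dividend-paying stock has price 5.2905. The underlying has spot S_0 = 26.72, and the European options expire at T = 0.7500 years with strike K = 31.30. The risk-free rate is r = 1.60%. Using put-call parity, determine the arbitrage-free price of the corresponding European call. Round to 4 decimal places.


Answer: Call price = 1.0839

Derivation:
Put-call parity: C - P = S_0 * exp(-qT) - K * exp(-rT).
S_0 * exp(-qT) = 26.7200 * 1.00000000 = 26.72000000
K * exp(-rT) = 31.3000 * 0.98807171 = 30.92664461
C = P + S*exp(-qT) - K*exp(-rT)
C = 5.2905 + 26.72000000 - 30.92664461 = 1.0839


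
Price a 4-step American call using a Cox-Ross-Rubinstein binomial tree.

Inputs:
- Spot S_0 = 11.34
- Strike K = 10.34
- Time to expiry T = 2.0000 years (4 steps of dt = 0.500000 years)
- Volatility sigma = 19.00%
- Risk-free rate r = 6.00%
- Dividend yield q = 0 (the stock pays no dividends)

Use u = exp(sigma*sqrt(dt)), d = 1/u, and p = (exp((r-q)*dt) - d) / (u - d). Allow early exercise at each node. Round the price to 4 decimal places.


dt = T/N = 0.500000
u = exp(sigma*sqrt(dt)) = 1.143793; d = 1/u = 0.874284
p = (exp((r-q)*dt) - d) / (u - d) = 0.579463
Discount per step: exp(-r*dt) = 0.970446
Stock lattice S(k, i) with i counting down-moves:
  k=0: S(0,0) = 11.3400
  k=1: S(1,0) = 12.9706; S(1,1) = 9.9144
  k=2: S(2,0) = 14.8357; S(2,1) = 11.3400; S(2,2) = 8.6680
  k=3: S(3,0) = 16.9690; S(3,1) = 12.9706; S(3,2) = 9.9144; S(3,3) = 7.5783
  k=4: S(4,0) = 19.4090; S(4,1) = 14.8357; S(4,2) = 11.3400; S(4,3) = 8.6680; S(4,4) = 6.6256
Terminal payoffs V(N, i) = max(S_T - K, 0):
  V(4,0) = 9.069011; V(4,1) = 4.495706; V(4,2) = 1.000000; V(4,3) = 0.000000; V(4,4) = 0.000000
Backward induction: V(k, i) = exp(-r*dt) * [p * V(k+1, i) + (1-p) * V(k+1, i+1)]; then take max(V_cont, immediate exercise) for American.
  V(3,0) = exp(-r*dt) * [p*9.069011 + (1-p)*4.495706] = 6.934576; exercise = 6.628983; V(3,0) = max -> 6.934576
  V(3,1) = exp(-r*dt) * [p*4.495706 + (1-p)*1.000000] = 2.936210; exercise = 2.630617; V(3,1) = max -> 2.936210
  V(3,2) = exp(-r*dt) * [p*1.000000 + (1-p)*0.000000] = 0.562337; exercise = 0.000000; V(3,2) = max -> 0.562337
  V(3,3) = exp(-r*dt) * [p*0.000000 + (1-p)*0.000000] = 0.000000; exercise = 0.000000; V(3,3) = max -> 0.000000
  V(2,0) = exp(-r*dt) * [p*6.934576 + (1-p)*2.936210] = 5.097861; exercise = 4.495706; V(2,0) = max -> 5.097861
  V(2,1) = exp(-r*dt) * [p*2.936210 + (1-p)*0.562337] = 1.880634; exercise = 1.000000; V(2,1) = max -> 1.880634
  V(2,2) = exp(-r*dt) * [p*0.562337 + (1-p)*0.000000] = 0.316223; exercise = 0.000000; V(2,2) = max -> 0.316223
  V(1,0) = exp(-r*dt) * [p*5.097861 + (1-p)*1.880634] = 3.634219; exercise = 2.630617; V(1,0) = max -> 3.634219
  V(1,1) = exp(-r*dt) * [p*1.880634 + (1-p)*0.316223] = 1.186603; exercise = 0.000000; V(1,1) = max -> 1.186603
  V(0,0) = exp(-r*dt) * [p*3.634219 + (1-p)*1.186603] = 2.527918; exercise = 1.000000; V(0,0) = max -> 2.527918

Answer: Price = V(0,0) = 2.5279


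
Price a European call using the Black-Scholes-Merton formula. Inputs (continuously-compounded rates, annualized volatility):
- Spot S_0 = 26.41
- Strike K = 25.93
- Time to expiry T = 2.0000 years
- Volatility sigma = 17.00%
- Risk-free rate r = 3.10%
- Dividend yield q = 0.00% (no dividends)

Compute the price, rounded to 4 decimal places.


d1 = (ln(S/K) + (r - q + 0.5*sigma^2) * T) / (sigma * sqrt(T)) = 0.45438734
d2 = d1 - sigma * sqrt(T) = 0.21397104
exp(-rT) = 0.93988289; exp(-qT) = 1.00000000
C = S_0 * exp(-qT) * N(d1) - K * exp(-rT) * N(d2)
N(d1) = 0.67522497; N(d2) = 0.58471518
C = 26.4100 * 1.00000000 * 0.67522497 - 25.9300 * 0.93988289 * 0.58471518 = 3.5825

Answer: Price = 3.5825


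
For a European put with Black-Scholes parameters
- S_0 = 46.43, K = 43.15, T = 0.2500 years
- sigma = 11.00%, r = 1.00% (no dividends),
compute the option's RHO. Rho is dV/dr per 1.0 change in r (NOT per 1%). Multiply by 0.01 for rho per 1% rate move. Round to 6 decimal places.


Answer: Rho = -0.952368

Derivation:
d1 = 1.4050160819; d2 = 1.3500160819
phi(d1) = 0.1486778152; exp(-qT) = 1.0000000000; exp(-rT) = 0.9975031224
N(-d2) = 0.0885054122
Rho = -K*T*exp(-rT)*N(-d2) = -43.1500 * 0.2500 * 0.9975031224 * 0.0885054122 = -0.952368


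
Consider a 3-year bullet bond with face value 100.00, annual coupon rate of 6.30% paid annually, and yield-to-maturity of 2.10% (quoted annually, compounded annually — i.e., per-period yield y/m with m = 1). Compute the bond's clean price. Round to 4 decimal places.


Answer: Price = 112.0888

Derivation:
Coupon per period c = face * coupon_rate / m = 6.300000
Periods per year m = 1; per-period yield y/m = 0.021000
Number of cashflows N = 3
Cashflows (t years, CF_t, discount factor 1/(1+y/m)^(m*t), PV):
  t = 1.0000: CF_t = 6.300000, DF = 0.979432, PV = 6.170421
  t = 2.0000: CF_t = 6.300000, DF = 0.959287, PV = 6.043507
  t = 3.0000: CF_t = 106.300000, DF = 0.939556, PV = 99.874827
Price P = sum_t PV_t = 112.088755


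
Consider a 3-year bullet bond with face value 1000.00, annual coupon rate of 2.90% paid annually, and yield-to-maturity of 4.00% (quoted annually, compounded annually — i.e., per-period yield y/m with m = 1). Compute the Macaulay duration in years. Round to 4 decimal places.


Coupon per period c = face * coupon_rate / m = 29.000000
Periods per year m = 1; per-period yield y/m = 0.040000
Number of cashflows N = 3
Cashflows (t years, CF_t, discount factor 1/(1+y/m)^(m*t), PV):
  t = 1.0000: CF_t = 29.000000, DF = 0.961538, PV = 27.884615
  t = 2.0000: CF_t = 29.000000, DF = 0.924556, PV = 26.812130
  t = 3.0000: CF_t = 1029.000000, DF = 0.888996, PV = 914.777253
Price P = sum_t PV_t = 969.473999
Macaulay numerator sum_t t * PV_t:
  t * PV_t at t = 1.0000: 27.884615
  t * PV_t at t = 2.0000: 53.624260
  t * PV_t at t = 3.0000: 2744.331759
Macaulay duration D = (sum_t t * PV_t) / P = 2825.840635 / 969.473999 = 2.914818

Answer: Macaulay duration = 2.9148 years


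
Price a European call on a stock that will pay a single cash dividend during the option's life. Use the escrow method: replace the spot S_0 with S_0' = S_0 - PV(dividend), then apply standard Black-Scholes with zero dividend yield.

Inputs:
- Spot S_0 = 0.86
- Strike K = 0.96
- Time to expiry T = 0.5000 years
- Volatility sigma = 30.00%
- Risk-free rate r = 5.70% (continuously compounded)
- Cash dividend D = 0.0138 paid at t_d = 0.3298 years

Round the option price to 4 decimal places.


Answer: Price = 0.0396

Derivation:
PV(D) = D * exp(-r * t_d) = 0.0138 * 0.98137699 = 0.01354300
S_0' = S_0 - PV(D) = 0.8600 - 0.01354300 = 0.84645700
d1 = (ln(S_0'/K) + (r + sigma^2/2)*T) / (sigma*sqrt(T)) = -0.35295888
d2 = d1 - sigma*sqrt(T) = -0.56509091
exp(-rT) = 0.97190229
N(d1) = 0.36205964; N(d2) = 0.28600597
C = S_0' * N(d1) - K * exp(-rT) * N(d2) = 0.84645700 * 0.36205964 - 0.9600 * 0.97190229 * 0.28600597 = 0.0396


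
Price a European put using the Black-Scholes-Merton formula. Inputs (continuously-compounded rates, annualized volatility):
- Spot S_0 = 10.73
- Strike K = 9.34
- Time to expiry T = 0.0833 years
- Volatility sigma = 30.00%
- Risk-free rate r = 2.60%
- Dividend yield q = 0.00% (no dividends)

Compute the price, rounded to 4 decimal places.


d1 = (ln(S/K) + (r - q + 0.5*sigma^2) * T) / (sigma * sqrt(T)) = 1.67062701
d2 = d1 - sigma * sqrt(T) = 1.58404180
exp(-rT) = 0.99783654; exp(-qT) = 1.00000000
P = K * exp(-rT) * N(-d2) - S_0 * exp(-qT) * N(-d1)
N(-d1) = 0.04739769; N(-d2) = 0.05659210
P = 9.3400 * 0.99783654 * 0.05659210 - 10.7300 * 1.00000000 * 0.04739769 = 0.0188

Answer: Price = 0.0188


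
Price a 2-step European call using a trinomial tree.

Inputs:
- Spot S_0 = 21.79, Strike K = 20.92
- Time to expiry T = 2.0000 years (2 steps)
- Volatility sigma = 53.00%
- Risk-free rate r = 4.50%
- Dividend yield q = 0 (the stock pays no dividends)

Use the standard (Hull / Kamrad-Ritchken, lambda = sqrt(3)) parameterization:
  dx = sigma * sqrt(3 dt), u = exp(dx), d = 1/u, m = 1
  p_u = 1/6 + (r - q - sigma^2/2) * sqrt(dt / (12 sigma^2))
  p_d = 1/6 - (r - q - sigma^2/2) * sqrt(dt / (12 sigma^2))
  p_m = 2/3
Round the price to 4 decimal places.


Answer: Price = V(0,0) = 6.4863

Derivation:
dt = T/N = 1.000000; dx = sigma*sqrt(3*dt) = 0.917987
u = exp(dx) = 2.504244; d = 1/u = 0.399322
p_u = 0.114678, p_m = 0.666667, p_d = 0.218655
Discount per step: exp(-r*dt) = 0.955997
Stock lattice S(k, j) with j the centered position index:
  k=0: S(0,+0) = 21.7900
  k=1: S(1,-1) = 8.7012; S(1,+0) = 21.7900; S(1,+1) = 54.5675
  k=2: S(2,-2) = 3.4746; S(2,-1) = 8.7012; S(2,+0) = 21.7900; S(2,+1) = 54.5675; S(2,+2) = 136.6503
Terminal payoffs V(N, j) = max(S_T - K, 0):
  V(2,-2) = 0.000000; V(2,-1) = 0.000000; V(2,+0) = 0.870000; V(2,+1) = 33.647479; V(2,+2) = 115.730286
Backward induction: V(k, j) = exp(-r*dt) * [p_u * V(k+1, j+1) + p_m * V(k+1, j) + p_d * V(k+1, j-1)]
  V(1,-1) = exp(-r*dt) * [p_u*0.870000 + p_m*0.000000 + p_d*0.000000] = 0.095380
  V(1,+0) = exp(-r*dt) * [p_u*33.647479 + p_m*0.870000 + p_d*0.000000] = 4.243312
  V(1,+1) = exp(-r*dt) * [p_u*115.730286 + p_m*33.647479 + p_d*0.870000] = 34.314182
  V(0,+0) = exp(-r*dt) * [p_u*34.314182 + p_m*4.243312 + p_d*0.095380] = 6.486260


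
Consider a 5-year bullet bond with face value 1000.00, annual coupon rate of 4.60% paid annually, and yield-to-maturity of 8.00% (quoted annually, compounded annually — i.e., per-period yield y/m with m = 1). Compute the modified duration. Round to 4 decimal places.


Coupon per period c = face * coupon_rate / m = 46.000000
Periods per year m = 1; per-period yield y/m = 0.080000
Number of cashflows N = 5
Cashflows (t years, CF_t, discount factor 1/(1+y/m)^(m*t), PV):
  t = 1.0000: CF_t = 46.000000, DF = 0.925926, PV = 42.592593
  t = 2.0000: CF_t = 46.000000, DF = 0.857339, PV = 39.437586
  t = 3.0000: CF_t = 46.000000, DF = 0.793832, PV = 36.516283
  t = 4.0000: CF_t = 46.000000, DF = 0.735030, PV = 33.811373
  t = 5.0000: CF_t = 1046.000000, DF = 0.680583, PV = 711.890024
Price P = sum_t PV_t = 864.247859
First compute Macaulay numerator sum_t t * PV_t:
  t * PV_t at t = 1.0000: 42.592593
  t * PV_t at t = 2.0000: 78.875171
  t * PV_t at t = 3.0000: 109.548849
  t * PV_t at t = 4.0000: 135.245493
  t * PV_t at t = 5.0000: 3559.450120
Macaulay duration D = 3925.712227 / 864.247859 = 4.542345
Modified duration = D / (1 + y/m) = 4.542345 / (1 + 0.080000) = 4.205875

Answer: Modified duration = 4.2059


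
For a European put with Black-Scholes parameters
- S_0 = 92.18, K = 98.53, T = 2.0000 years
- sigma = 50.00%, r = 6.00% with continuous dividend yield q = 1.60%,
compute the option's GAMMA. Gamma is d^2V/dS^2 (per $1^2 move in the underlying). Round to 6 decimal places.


d1 = 0.3837922704; d2 = -0.3233145108
phi(d1) = 0.3706167435; exp(-qT) = 0.9685065821; exp(-rT) = 0.8869204367
Gamma = exp(-qT) * phi(d1) / (S * sigma * sqrt(T)) = 0.9685065821 * 0.3706167435 / (92.1800 * 0.5000 * 1.4142135624) = 0.005507

Answer: Gamma = 0.005507


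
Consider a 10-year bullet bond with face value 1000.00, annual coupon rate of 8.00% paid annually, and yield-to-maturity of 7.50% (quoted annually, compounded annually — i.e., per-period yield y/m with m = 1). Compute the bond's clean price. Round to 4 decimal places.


Coupon per period c = face * coupon_rate / m = 80.000000
Periods per year m = 1; per-period yield y/m = 0.075000
Number of cashflows N = 10
Cashflows (t years, CF_t, discount factor 1/(1+y/m)^(m*t), PV):
  t = 1.0000: CF_t = 80.000000, DF = 0.930233, PV = 74.418605
  t = 2.0000: CF_t = 80.000000, DF = 0.865333, PV = 69.226609
  t = 3.0000: CF_t = 80.000000, DF = 0.804961, PV = 64.396846
  t = 4.0000: CF_t = 80.000000, DF = 0.748801, PV = 59.904042
  t = 5.0000: CF_t = 80.000000, DF = 0.696559, PV = 55.724691
  t = 6.0000: CF_t = 80.000000, DF = 0.647962, PV = 51.836921
  t = 7.0000: CF_t = 80.000000, DF = 0.602755, PV = 48.220392
  t = 8.0000: CF_t = 80.000000, DF = 0.560702, PV = 44.856179
  t = 9.0000: CF_t = 80.000000, DF = 0.521583, PV = 41.726678
  t = 10.0000: CF_t = 1080.000000, DF = 0.485194, PV = 524.009443
Price P = sum_t PV_t = 1034.320405

Answer: Price = 1034.3204


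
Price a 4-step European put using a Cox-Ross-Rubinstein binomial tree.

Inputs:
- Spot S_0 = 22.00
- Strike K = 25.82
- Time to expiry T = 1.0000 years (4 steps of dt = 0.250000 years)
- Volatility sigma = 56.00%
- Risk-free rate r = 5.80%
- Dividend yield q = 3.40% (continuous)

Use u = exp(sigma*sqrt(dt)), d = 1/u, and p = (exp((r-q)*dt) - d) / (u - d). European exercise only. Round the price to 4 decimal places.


Answer: Price = V(0,0) = 6.8843

Derivation:
dt = T/N = 0.250000
u = exp(sigma*sqrt(dt)) = 1.323130; d = 1/u = 0.755784
p = (exp((r-q)*dt) - d) / (u - d) = 0.441061
Discount per step: exp(-r*dt) = 0.985605
Stock lattice S(k, i) with i counting down-moves:
  k=0: S(0,0) = 22.0000
  k=1: S(1,0) = 29.1089; S(1,1) = 16.6272
  k=2: S(2,0) = 38.5148; S(2,1) = 22.0000; S(2,2) = 12.5666
  k=3: S(3,0) = 50.9601; S(3,1) = 29.1089; S(3,2) = 16.6272; S(3,3) = 9.4976
  k=4: S(4,0) = 67.4268; S(4,1) = 38.5148; S(4,2) = 22.0000; S(4,3) = 12.5666; S(4,4) = 7.1782
Terminal payoffs V(N, i) = max(K - S_T, 0):
  V(4,0) = 0.000000; V(4,1) = 0.000000; V(4,2) = 3.820000; V(4,3) = 13.253401; V(4,4) = 18.641845
Backward induction: V(k, i) = exp(-r*dt) * [p * V(k+1, i) + (1-p) * V(k+1, i+1)].
  V(3,0) = exp(-r*dt) * [p*0.000000 + (1-p)*0.000000] = 0.000000
  V(3,1) = exp(-r*dt) * [p*0.000000 + (1-p)*3.820000] = 2.104410
  V(3,2) = exp(-r*dt) * [p*3.820000 + (1-p)*13.253401] = 8.961802
  V(3,3) = exp(-r*dt) * [p*13.253401 + (1-p)*18.641845] = 16.031067
  V(2,0) = exp(-r*dt) * [p*0.000000 + (1-p)*2.104410] = 1.159304
  V(2,1) = exp(-r*dt) * [p*2.104410 + (1-p)*8.961802] = 5.851804
  V(2,2) = exp(-r*dt) * [p*8.961802 + (1-p)*16.031067] = 12.727200
  V(1,0) = exp(-r*dt) * [p*1.159304 + (1-p)*5.851804] = 3.727679
  V(1,1) = exp(-r*dt) * [p*5.851804 + (1-p)*12.727200] = 9.555171
  V(0,0) = exp(-r*dt) * [p*3.727679 + (1-p)*9.555171] = 6.884341


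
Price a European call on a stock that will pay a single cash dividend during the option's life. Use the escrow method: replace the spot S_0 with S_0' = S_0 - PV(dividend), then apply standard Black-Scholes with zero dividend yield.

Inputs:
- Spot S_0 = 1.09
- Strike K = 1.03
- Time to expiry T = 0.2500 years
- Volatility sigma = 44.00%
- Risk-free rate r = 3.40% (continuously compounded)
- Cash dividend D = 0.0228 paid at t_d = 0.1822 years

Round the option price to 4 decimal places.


PV(D) = D * exp(-r * t_d) = 0.0228 * 0.99382435 = 0.02265920
S_0' = S_0 - PV(D) = 1.0900 - 0.02265920 = 1.06734080
d1 = (ln(S_0'/K) + (r + sigma^2/2)*T) / (sigma*sqrt(T)) = 0.31050693
d2 = d1 - sigma*sqrt(T) = 0.09050693
exp(-rT) = 0.99153602
N(d1) = 0.62191225; N(d2) = 0.53605780
C = S_0' * N(d1) - K * exp(-rT) * N(d2) = 1.06734080 * 0.62191225 - 1.0300 * 0.99153602 * 0.53605780 = 0.1163

Answer: Price = 0.1163


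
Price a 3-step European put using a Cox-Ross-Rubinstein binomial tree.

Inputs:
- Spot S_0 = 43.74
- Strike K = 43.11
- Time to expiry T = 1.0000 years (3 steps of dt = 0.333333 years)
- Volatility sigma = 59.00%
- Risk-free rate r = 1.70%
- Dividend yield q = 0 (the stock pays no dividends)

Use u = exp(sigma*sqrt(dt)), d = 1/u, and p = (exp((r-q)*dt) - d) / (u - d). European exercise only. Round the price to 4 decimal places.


Answer: Price = V(0,0) = 10.1248

Derivation:
dt = T/N = 0.333333
u = exp(sigma*sqrt(dt)) = 1.405842; d = 1/u = 0.711317
p = (exp((r-q)*dt) - d) / (u - d) = 0.423837
Discount per step: exp(-r*dt) = 0.994349
Stock lattice S(k, i) with i counting down-moves:
  k=0: S(0,0) = 43.7400
  k=1: S(1,0) = 61.4915; S(1,1) = 31.1130
  k=2: S(2,0) = 86.4474; S(2,1) = 43.7400; S(2,2) = 22.1312
  k=3: S(3,0) = 121.5314; S(3,1) = 61.4915; S(3,2) = 31.1130; S(3,3) = 15.7423
Terminal payoffs V(N, i) = max(K - S_T, 0):
  V(3,0) = 0.000000; V(3,1) = 0.000000; V(3,2) = 11.996981; V(3,3) = 27.367674
Backward induction: V(k, i) = exp(-r*dt) * [p * V(k+1, i) + (1-p) * V(k+1, i+1)].
  V(2,0) = exp(-r*dt) * [p*0.000000 + (1-p)*0.000000] = 0.000000
  V(2,1) = exp(-r*dt) * [p*0.000000 + (1-p)*11.996981] = 6.873157
  V(2,2) = exp(-r*dt) * [p*11.996981 + (1-p)*27.367674] = 20.735172
  V(1,0) = exp(-r*dt) * [p*0.000000 + (1-p)*6.873157] = 3.937682
  V(1,1) = exp(-r*dt) * [p*6.873157 + (1-p)*20.735172] = 14.775968
  V(0,0) = exp(-r*dt) * [p*3.937682 + (1-p)*14.775968] = 10.124764


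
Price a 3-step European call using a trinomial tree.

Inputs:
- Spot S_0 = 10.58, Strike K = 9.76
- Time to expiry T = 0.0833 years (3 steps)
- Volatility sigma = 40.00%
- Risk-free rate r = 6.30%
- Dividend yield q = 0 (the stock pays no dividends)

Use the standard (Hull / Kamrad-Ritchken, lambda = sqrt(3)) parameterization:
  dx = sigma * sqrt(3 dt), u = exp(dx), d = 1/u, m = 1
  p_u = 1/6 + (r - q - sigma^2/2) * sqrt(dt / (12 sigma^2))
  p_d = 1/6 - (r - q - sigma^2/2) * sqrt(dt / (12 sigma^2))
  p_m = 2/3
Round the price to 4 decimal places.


Answer: Price = V(0,0) = 1.0384

Derivation:
dt = T/N = 0.027767; dx = sigma*sqrt(3*dt) = 0.115447
u = exp(dx) = 1.122375; d = 1/u = 0.890968
p_u = 0.164622, p_m = 0.666667, p_d = 0.168711
Discount per step: exp(-r*dt) = 0.998252
Stock lattice S(k, j) with j the centered position index:
  k=0: S(0,+0) = 10.5800
  k=1: S(1,-1) = 9.4264; S(1,+0) = 10.5800; S(1,+1) = 11.8747
  k=2: S(2,-2) = 8.3987; S(2,-1) = 9.4264; S(2,+0) = 10.5800; S(2,+1) = 11.8747; S(2,+2) = 13.3279
  k=3: S(3,-3) = 7.4829; S(3,-2) = 8.3987; S(3,-1) = 9.4264; S(3,+0) = 10.5800; S(3,+1) = 11.8747; S(3,+2) = 13.3279; S(3,+3) = 14.9589
Terminal payoffs V(N, j) = max(S_T - K, 0):
  V(3,-3) = 0.000000; V(3,-2) = 0.000000; V(3,-1) = 0.000000; V(3,+0) = 0.820000; V(3,+1) = 2.114727; V(3,+2) = 3.567897; V(3,+3) = 5.198898
Backward induction: V(k, j) = exp(-r*dt) * [p_u * V(k+1, j+1) + p_m * V(k+1, j) + p_d * V(k+1, j-1)]
  V(2,-2) = exp(-r*dt) * [p_u*0.000000 + p_m*0.000000 + p_d*0.000000] = 0.000000
  V(2,-1) = exp(-r*dt) * [p_u*0.820000 + p_m*0.000000 + p_d*0.000000] = 0.134754
  V(2,+0) = exp(-r*dt) * [p_u*2.114727 + p_m*0.820000 + p_d*0.000000] = 0.893234
  V(2,+1) = exp(-r*dt) * [p_u*3.567897 + p_m*2.114727 + p_d*0.820000] = 2.131784
  V(2,+2) = exp(-r*dt) * [p_u*5.198898 + p_m*3.567897 + p_d*2.114727] = 3.584954
  V(1,-1) = exp(-r*dt) * [p_u*0.893234 + p_m*0.134754 + p_d*0.000000] = 0.236468
  V(1,+0) = exp(-r*dt) * [p_u*2.131784 + p_m*0.893234 + p_d*0.134754] = 0.967469
  V(1,+1) = exp(-r*dt) * [p_u*3.584954 + p_m*2.131784 + p_d*0.893234] = 2.158272
  V(0,+0) = exp(-r*dt) * [p_u*2.158272 + p_m*0.967469 + p_d*0.236468] = 1.038356
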